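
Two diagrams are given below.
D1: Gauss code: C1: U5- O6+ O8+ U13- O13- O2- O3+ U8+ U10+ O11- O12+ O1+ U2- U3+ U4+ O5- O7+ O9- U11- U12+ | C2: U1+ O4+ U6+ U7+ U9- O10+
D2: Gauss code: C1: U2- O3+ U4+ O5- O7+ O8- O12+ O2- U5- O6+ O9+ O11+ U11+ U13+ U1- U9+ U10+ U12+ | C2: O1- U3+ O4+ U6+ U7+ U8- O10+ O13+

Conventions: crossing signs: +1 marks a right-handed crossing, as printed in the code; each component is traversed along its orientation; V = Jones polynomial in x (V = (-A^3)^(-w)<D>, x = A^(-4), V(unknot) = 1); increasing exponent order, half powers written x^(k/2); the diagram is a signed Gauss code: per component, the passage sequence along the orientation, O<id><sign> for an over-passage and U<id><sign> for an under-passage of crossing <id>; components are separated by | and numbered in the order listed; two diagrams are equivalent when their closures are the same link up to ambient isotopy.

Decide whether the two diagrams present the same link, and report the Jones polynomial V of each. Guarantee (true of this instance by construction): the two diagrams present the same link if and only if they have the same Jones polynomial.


equivalent: yes
D1 (bracket A^-13 - A^-9 + A^-5 + A^3; 13 crossings at w = +3): V = -x^(3/2) - x^(7/2) + x^(9/2) - x^(11/2)
V(D2) = -x^(3/2) - x^(7/2) + x^(9/2) - x^(11/2)  [13 crossings, <D> = A^-7 - A^-3 + A + A^9, w = +5]
observation: Reidemeister moves carry D1 (13 crossings) to D2 (13)


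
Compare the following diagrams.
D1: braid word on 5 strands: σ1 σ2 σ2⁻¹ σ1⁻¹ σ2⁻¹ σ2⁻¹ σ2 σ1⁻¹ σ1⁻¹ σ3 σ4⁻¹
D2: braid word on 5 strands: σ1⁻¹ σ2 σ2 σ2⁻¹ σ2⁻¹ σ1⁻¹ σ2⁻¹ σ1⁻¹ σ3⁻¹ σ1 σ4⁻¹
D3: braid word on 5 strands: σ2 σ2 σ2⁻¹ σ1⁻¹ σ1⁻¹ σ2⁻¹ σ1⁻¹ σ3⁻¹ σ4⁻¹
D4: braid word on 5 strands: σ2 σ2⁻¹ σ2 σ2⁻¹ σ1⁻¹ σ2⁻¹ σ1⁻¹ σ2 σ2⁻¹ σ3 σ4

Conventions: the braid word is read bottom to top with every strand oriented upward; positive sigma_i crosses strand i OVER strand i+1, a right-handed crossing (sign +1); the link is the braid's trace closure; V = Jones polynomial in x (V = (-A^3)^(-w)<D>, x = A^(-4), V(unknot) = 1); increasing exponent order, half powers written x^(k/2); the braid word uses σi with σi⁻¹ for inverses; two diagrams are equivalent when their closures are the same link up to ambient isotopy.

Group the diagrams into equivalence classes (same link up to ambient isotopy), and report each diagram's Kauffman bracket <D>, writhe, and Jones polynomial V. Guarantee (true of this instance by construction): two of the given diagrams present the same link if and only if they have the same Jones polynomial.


grouping into links: {D1, D2, D3, D4}
V(D1) = -x^(-5/2) - x^(-1/2)  (w -3, c 11, <D> = A^-7 + A)
D2 (bracket A^-13 + A^-5; 11 crossings at w = -5): V = -x^(-5/2) - x^(-1/2)
V(D3) = -x^(-5/2) - x^(-1/2)  (w -5, c 9, <D> = A^-13 + A^-5)
V(D4) = -x^(-5/2) - x^(-1/2)  (w -1, c 11, <D> = A^-1 + A^7)
why: all 4 diagrams share one V(x), hence one class


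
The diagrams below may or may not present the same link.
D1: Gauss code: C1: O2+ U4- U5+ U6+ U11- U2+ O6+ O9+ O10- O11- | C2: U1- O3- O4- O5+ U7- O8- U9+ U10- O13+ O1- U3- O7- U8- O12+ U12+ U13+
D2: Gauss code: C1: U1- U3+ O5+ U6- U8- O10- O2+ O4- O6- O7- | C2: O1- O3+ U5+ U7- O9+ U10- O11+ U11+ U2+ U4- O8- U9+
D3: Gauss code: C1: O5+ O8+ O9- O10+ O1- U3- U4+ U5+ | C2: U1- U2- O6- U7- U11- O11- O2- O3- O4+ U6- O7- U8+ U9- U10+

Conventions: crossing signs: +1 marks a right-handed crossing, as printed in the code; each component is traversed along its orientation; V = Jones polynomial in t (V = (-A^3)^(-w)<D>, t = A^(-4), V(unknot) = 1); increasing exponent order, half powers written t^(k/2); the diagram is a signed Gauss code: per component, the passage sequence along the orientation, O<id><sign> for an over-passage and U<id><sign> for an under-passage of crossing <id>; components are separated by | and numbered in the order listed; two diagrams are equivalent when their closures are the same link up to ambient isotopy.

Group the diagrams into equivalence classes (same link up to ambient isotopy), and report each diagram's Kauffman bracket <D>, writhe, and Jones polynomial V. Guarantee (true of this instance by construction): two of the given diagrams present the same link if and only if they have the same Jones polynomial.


equivalence classes: {D1, D3} | {D2}
D1 (bracket A^-1 + A^3 + A^7 - A^15; 13 crossings at w = -1): V = t^(-9/2) - t^(-5/2) - t^(-3/2) - t^(-1/2)
V(D2) = -t^(-5/2) - t^(-1/2)  [11 crossings, <D> = A^-1 + A^7, w = -1]
D3 (bracket A^-7 + A^-3 + A - A^9; 11 crossings at w = -3): V = t^(-9/2) - t^(-5/2) - t^(-3/2) - t^(-1/2)
key observation: 2 values of V(t) split the 3 diagrams


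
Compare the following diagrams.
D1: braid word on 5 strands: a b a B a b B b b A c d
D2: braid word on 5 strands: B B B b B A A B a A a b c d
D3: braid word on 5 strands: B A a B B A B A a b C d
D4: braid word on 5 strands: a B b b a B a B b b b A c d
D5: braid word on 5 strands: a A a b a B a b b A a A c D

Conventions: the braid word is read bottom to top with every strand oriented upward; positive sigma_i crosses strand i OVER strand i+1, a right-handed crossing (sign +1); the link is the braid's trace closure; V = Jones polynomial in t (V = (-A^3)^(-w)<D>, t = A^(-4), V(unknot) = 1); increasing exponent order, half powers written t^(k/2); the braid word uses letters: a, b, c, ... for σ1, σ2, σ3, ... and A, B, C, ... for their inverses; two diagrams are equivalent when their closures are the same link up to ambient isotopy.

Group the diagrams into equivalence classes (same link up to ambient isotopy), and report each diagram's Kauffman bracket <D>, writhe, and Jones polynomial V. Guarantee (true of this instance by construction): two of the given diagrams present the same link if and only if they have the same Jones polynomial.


classes: {D1, D4, D5} | {D2} | {D3}
V(D1) = t - t^2 + 2t^3 - t^4 + t^5 - t^6  [12 crossings, <D> = -A^-6 + A^-2 - A^2 + 2A^6 - A^10 + A^14, w = +6]
V(D2) = -t^-6 + t^-5 - t^-4 + 2t^-3 - t^-2 + t^-1  [14 crossings, <D> = A^-2 - A^2 + 2A^6 - A^10 + A^14 - A^18, w = -2]
D3 (bracket A^-8 + 1 - A^4; 12 crossings at w = -4): V = -t^-4 + t^-3 + t^-1
D4 (bracket -A^-6 + A^-2 - A^2 + 2A^6 - A^10 + A^14; 14 crossings at w = +6): V = t - t^2 + 2t^3 - t^4 + t^5 - t^6
V(D5) = t - t^2 + 2t^3 - t^4 + t^5 - t^6  (w +4, c 14, <D> = -A^-12 + A^-8 - A^-4 + 2 - A^4 + A^8)
note: V(t) takes 3 values over 5 diagrams, fixing the grouping


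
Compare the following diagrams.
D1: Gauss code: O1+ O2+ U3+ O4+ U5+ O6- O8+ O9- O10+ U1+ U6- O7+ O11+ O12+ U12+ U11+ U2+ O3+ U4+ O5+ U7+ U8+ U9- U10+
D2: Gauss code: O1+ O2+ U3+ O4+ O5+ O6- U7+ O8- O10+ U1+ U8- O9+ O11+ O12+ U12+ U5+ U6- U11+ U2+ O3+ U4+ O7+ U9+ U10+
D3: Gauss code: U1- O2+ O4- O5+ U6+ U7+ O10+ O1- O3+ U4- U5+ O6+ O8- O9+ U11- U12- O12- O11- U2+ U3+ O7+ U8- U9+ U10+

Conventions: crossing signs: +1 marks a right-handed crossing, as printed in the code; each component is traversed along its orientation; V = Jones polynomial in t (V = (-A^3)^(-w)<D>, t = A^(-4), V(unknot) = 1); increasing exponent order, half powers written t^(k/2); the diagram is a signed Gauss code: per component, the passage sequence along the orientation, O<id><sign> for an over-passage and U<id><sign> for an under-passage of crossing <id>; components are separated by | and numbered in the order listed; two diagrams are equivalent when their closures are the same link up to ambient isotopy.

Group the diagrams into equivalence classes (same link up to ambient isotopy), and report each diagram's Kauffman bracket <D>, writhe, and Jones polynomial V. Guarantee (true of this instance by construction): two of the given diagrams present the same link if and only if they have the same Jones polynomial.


classes: {D1, D2} | {D3}
V(D1) = t^2 - t^3 + 2t^4 - 2t^5 + 3t^6 - 2t^7 + t^8 - t^9  [12 crossings, <D> = -A^-12 + A^-8 - 2A^-4 + 3 - 2A^4 + 2A^8 - A^12 + A^16, w = +8]
V(D2) = t^2 - t^3 + 2t^4 - 2t^5 + 3t^6 - 2t^7 + t^8 - t^9  (w +8, c 12, <D> = -A^-12 + A^-8 - 2A^-4 + 3 - 2A^4 + 2A^8 - A^12 + A^16)
D3 (bracket -A^-10 + A^-6 + A^2; 12 crossings at w = +2): V = t + t^3 - t^4
note: V(t) takes 2 values over 3 diagrams, fixing the grouping


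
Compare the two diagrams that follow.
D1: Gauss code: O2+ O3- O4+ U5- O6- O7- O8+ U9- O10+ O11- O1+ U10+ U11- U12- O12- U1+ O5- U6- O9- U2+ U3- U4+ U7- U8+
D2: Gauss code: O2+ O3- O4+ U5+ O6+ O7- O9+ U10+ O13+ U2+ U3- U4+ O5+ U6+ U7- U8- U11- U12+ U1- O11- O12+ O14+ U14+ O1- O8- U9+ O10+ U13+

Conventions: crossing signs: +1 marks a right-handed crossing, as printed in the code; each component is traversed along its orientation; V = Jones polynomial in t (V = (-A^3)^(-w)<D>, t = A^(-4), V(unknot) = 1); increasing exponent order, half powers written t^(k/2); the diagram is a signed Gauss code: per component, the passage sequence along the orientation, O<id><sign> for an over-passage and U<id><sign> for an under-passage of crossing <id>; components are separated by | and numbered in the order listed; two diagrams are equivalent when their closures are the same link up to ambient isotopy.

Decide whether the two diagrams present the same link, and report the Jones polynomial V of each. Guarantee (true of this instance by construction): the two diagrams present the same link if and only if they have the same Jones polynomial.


equivalent: no
V(D1) = -t^-4 + t^-3 + t^-1  (w -2, c 12, <D> = A^-2 + A^6 - A^10)
V(D2) = t^2 + t^4 - t^5 + t^6 - t^7  (w +4, c 14, <D> = -A^-16 + A^-12 - A^-8 + A^-4 + A^4)
why: 2 classes among 2 diagrams; unequal V(t) rules out equality


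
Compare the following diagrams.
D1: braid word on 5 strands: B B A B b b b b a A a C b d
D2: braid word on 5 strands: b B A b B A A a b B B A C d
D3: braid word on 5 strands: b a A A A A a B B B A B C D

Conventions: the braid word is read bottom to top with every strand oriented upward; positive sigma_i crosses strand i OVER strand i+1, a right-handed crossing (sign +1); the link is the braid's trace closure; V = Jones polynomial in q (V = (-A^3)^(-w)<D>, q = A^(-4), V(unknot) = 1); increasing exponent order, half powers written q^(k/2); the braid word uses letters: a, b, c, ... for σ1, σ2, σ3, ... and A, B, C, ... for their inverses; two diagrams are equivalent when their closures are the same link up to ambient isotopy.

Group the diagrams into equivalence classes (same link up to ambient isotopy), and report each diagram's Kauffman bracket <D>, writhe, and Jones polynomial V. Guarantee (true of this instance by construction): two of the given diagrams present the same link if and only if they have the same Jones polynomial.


grouping into links: {D1} | {D2} | {D3}
V(D1) = q + q^3 - q^4  (w +2, c 14, <D> = -A^-10 + A^-6 + A^2)
V(D2) = -q^-4 + q^-3 + q^-1  (w -4, c 14, <D> = A^-8 + 1 - A^4)
V(D3) = q^-8 - 2q^-7 + q^-6 - 2q^-5 + 2q^-4 + q^-2  (w -8, c 14, <D> = A^-16 + 2A^-8 - 2A^-4 + 1 - 2A^4 + A^8)
key observation: 3 values of V(q) split the 3 diagrams


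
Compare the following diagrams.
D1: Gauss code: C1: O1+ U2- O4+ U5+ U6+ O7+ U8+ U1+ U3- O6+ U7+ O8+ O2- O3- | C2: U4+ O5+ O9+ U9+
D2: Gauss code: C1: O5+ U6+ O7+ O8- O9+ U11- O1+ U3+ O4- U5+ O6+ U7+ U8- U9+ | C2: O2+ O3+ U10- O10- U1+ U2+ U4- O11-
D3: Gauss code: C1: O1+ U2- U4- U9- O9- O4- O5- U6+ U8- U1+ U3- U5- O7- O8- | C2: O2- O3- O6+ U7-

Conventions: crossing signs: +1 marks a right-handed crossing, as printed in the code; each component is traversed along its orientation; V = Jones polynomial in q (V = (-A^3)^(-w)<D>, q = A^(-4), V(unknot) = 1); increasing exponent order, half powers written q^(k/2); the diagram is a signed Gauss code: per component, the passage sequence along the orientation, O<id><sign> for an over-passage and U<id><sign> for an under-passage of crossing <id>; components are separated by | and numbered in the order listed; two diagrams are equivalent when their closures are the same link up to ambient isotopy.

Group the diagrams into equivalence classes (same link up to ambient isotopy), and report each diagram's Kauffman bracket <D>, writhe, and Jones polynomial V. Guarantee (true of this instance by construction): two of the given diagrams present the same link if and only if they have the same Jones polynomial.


classes: {D1} | {D2} | {D3}
V(D1) = -q^(3/2) - 2q^(7/2) + q^(9/2) - q^(11/2) + q^(13/2)  [9 crossings, <D> = -A^-11 + A^-7 - A^-3 + 2A + A^9, w = +5]
V(D2) = -q^(1/2) - q^(3/2) - q^(5/2) + q^(9/2)  [11 crossings, <D> = -A^-9 + A^-1 + A^3 + A^7, w = +3]
V(D3) = -q^(-5/2) - q^(-1/2)  [9 crossings, <D> = A^-13 + A^-5, w = -5]
note: V(q) takes 3 values over 3 diagrams, fixing the grouping


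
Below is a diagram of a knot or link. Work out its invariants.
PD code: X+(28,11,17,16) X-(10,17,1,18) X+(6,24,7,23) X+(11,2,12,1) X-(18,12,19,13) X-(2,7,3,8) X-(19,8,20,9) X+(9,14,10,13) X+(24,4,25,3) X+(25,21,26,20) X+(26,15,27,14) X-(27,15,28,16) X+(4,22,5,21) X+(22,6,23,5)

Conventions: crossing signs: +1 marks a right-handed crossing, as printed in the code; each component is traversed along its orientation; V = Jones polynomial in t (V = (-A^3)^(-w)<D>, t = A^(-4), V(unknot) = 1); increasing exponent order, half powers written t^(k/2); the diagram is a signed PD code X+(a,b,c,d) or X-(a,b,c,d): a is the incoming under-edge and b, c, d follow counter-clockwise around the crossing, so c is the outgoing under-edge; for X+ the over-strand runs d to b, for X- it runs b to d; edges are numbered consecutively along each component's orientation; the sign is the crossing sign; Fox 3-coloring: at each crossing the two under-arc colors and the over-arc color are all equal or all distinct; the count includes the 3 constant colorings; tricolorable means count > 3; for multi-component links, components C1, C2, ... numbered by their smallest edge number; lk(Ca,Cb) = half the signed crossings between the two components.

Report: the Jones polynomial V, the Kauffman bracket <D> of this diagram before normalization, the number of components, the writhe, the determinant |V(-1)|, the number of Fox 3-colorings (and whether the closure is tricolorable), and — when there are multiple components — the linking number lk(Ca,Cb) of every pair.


V(t) = t + 2t^3 + t^5
bracket: A^-8 + 2 + A^8, w = +4
3 components, writhe +4, over 14 crossings
lk(C1,C2) = +1
linking number lk(C1,C3) = +1
lk(C2,C3): 0
det 4, colorings 3 of 3^14 — not tricolorable
observation: the span of V is 4, within the link bound 14 + 3 - 1


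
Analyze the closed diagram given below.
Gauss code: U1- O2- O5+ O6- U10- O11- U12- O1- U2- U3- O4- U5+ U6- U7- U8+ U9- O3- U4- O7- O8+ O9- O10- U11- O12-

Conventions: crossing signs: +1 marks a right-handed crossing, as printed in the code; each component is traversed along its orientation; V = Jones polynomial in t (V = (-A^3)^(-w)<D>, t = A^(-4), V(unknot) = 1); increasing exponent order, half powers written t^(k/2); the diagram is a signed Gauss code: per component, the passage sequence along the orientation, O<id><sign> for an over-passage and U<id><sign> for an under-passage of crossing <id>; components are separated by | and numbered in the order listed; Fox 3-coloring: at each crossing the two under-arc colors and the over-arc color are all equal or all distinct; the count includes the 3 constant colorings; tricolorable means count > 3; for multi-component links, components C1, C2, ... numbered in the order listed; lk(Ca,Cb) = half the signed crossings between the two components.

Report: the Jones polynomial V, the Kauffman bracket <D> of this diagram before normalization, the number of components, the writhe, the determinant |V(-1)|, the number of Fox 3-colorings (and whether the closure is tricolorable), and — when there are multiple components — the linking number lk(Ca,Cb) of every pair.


Jones polynomial: V(t) = t^-11 - 2t^-10 + 2t^-9 - 3t^-8 + 2t^-7 - 2t^-6 + 2t^-5 + t^-3
<D> = A^-12 + 2A^-4 - 2 + 2A^4 - 3A^8 + 2A^12 - 2A^16 + A^20; writhe -8
components 1, writhe -8 (12 crossings)
3-colorings: 9 of 3^12, det 15 — tricolorable
note: |V(-1)| = 15: so tricolorable, since 3 divides 15


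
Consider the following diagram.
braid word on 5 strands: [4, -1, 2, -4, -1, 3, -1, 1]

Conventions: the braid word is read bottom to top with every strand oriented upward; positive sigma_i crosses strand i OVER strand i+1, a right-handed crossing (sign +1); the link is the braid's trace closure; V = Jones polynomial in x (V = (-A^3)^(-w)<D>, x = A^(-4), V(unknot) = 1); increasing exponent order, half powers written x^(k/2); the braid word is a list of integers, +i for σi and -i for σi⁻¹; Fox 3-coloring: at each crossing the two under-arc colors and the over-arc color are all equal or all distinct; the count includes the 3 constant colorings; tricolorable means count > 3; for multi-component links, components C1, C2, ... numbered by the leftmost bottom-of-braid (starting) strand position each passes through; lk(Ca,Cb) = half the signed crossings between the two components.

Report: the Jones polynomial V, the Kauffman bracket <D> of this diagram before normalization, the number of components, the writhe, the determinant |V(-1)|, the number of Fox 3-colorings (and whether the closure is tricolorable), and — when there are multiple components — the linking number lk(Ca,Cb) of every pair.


Jones polynomial: V(x) = x^-3 + x^-2 + x^-1 + 1
<D> = 1 + A^4 + A^8 + A^12; writhe 0
components 3, writhe 0 (8 crossings)
linking number lk(C1,C2) = -1
lk(C1,C3): 0
lk(C2,C3) = 0
3-colorings: 9 of 3^8, det 0 — tricolorable
note: |V(-1)| = 0: so tricolorable, since 3 divides 0


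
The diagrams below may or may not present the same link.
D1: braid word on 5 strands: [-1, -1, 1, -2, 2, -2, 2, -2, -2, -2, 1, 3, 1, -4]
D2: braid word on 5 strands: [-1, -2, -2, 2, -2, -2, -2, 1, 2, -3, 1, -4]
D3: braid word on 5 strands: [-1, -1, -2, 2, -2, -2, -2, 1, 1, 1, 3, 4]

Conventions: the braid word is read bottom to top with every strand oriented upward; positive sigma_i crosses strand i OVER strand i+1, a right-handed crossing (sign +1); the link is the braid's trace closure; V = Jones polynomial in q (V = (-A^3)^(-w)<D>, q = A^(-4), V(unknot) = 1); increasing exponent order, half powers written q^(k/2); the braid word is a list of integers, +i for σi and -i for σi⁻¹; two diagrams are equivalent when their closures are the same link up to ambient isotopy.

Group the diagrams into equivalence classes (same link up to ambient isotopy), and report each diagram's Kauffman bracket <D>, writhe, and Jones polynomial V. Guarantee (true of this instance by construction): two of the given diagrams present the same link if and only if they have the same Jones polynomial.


grouping into links: {D1, D2, D3}
V(D1) = -q^-4 + q^-3 + q^-1  (w -2, c 14, <D> = A^-2 + A^6 - A^10)
D2 (bracket A^-8 + 1 - A^4; 12 crossings at w = -4): V = -q^-4 + q^-3 + q^-1
D3 (bracket A^4 + A^12 - A^16; 12 crossings at w = 0): V = -q^-4 + q^-3 + q^-1
why: all 3 diagrams share one V(q), hence one class


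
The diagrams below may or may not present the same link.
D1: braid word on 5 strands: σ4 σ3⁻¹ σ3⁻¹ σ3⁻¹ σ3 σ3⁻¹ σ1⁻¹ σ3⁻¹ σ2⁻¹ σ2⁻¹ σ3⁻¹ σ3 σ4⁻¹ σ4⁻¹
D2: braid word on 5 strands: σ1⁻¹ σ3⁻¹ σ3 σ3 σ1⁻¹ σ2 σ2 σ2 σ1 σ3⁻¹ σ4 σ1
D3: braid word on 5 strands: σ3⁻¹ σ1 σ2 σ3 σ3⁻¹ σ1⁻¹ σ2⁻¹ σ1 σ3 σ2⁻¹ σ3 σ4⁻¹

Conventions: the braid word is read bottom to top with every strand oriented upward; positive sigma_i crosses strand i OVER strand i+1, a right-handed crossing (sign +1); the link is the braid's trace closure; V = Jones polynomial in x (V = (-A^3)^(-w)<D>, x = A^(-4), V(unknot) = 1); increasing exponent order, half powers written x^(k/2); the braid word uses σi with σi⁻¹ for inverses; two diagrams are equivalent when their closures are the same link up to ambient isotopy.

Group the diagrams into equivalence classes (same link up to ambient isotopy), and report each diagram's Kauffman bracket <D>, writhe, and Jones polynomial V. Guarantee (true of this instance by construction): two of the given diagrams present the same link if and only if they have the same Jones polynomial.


classes: {D1} | {D2} | {D3}
V(D1) = x^-8 - x^-7 + 2x^-6 - x^-5 + 2x^-4 + x^-2  [14 crossings, <D> = A^-16 + 2A^-8 - A^-4 + 2 - A^4 + A^8, w = -8]
V(D2) = 1 + 2x + 2x^2 + x^3 - x^4 - x^5  (w +4, c 12, <D> = -A^-8 - A^-4 + 1 + 2A^4 + 2A^8 + A^12)
V(D3) = x^-2 + 2 + x^2  (w 0, c 12, <D> = A^-8 + 2 + A^8)
insight: V(x) takes 3 values over 3 diagrams, fixing the grouping


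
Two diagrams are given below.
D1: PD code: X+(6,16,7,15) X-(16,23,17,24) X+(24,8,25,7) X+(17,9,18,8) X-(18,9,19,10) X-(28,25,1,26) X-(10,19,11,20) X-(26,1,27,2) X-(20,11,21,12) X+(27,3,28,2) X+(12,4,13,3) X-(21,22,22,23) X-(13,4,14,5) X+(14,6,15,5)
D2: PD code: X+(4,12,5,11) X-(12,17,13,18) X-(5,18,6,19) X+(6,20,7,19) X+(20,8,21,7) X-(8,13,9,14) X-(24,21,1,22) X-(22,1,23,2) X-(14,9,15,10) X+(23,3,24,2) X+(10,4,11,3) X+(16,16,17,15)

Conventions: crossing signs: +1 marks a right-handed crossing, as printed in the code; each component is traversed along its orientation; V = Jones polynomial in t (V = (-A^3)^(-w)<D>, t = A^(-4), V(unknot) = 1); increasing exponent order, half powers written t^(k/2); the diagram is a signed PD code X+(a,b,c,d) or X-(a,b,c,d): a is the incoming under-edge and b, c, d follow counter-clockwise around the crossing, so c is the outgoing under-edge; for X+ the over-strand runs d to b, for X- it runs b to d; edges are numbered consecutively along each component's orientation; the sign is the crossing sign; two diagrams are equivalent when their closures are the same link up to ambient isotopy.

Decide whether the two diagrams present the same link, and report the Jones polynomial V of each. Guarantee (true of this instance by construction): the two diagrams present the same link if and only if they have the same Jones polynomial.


equivalent: yes
V(D1) = -t^-3 + 2t^-2 - 2t^-1 + 3 - 2t + 2t^2 - t^3  (w -2, c 14, <D> = -A^-18 + 2A^-14 - 2A^-10 + 3A^-6 - 2A^-2 + 2A^2 - A^6)
V(D2) = -t^-3 + 2t^-2 - 2t^-1 + 3 - 2t + 2t^2 - t^3  (w 0, c 12, <D> = -A^-12 + 2A^-8 - 2A^-4 + 3 - 2A^4 + 2A^8 - A^12)
why: all 2 diagrams share one V(t), hence one class


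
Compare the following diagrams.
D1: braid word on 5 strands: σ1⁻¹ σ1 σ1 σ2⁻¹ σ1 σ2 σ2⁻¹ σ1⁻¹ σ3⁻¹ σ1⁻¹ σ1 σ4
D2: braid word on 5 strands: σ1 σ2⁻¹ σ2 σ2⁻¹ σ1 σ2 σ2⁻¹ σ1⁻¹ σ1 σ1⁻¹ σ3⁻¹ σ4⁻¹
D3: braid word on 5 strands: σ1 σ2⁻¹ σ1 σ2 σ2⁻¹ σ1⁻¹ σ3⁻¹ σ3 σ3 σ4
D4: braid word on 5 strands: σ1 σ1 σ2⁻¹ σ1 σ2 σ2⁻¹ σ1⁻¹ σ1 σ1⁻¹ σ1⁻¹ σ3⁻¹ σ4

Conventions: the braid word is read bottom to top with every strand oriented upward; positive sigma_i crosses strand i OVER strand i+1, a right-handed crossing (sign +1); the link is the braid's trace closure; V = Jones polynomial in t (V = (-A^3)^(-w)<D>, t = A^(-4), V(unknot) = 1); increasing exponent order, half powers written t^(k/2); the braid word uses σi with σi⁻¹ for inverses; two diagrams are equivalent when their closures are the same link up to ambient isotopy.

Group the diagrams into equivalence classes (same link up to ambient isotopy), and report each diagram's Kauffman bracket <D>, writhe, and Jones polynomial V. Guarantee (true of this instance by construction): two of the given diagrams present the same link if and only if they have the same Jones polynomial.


grouping into links: {D1, D2, D3, D4}
V(D1) = 1  (w 0, c 12, <D> = 1)
V(D2) = 1  (w -2, c 12, <D> = A^-6)
D3 (bracket A^6; 10 crossings at w = +2): V = 1
D4 (bracket 1; 12 crossings at w = 0): V = 1
key observation: all 4 diagrams share one V(t), hence one class


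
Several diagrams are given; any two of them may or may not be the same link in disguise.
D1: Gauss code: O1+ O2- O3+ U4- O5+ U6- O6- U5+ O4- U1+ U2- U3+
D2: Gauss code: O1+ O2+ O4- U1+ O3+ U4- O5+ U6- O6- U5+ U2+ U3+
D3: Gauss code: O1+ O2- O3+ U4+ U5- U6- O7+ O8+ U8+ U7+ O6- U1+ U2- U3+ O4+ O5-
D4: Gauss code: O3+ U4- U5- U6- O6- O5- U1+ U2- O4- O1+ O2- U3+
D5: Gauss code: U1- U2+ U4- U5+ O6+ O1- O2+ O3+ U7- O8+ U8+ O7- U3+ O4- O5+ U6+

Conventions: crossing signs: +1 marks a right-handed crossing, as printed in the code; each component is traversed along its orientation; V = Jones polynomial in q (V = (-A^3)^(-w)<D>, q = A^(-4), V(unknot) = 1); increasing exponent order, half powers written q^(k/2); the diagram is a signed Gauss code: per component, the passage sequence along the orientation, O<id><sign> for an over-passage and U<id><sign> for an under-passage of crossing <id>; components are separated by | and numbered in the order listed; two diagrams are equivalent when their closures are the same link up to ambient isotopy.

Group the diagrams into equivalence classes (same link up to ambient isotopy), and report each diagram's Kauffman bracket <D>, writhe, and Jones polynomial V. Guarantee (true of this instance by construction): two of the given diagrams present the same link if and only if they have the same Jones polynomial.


classes: {D1, D2, D3, D4, D5}
V(D1) = 1  [6 crossings, <D> = 1, w = 0]
V(D2) = 1  [6 crossings, <D> = A^6, w = +2]
V(D3) = 1  [8 crossings, <D> = A^6, w = +2]
V(D4) = 1  [6 crossings, <D> = A^-6, w = -2]
V(D5) = 1  [8 crossings, <D> = A^6, w = +2]
insight: one V(q) for all 5 diagrams — one class (guaranteed)


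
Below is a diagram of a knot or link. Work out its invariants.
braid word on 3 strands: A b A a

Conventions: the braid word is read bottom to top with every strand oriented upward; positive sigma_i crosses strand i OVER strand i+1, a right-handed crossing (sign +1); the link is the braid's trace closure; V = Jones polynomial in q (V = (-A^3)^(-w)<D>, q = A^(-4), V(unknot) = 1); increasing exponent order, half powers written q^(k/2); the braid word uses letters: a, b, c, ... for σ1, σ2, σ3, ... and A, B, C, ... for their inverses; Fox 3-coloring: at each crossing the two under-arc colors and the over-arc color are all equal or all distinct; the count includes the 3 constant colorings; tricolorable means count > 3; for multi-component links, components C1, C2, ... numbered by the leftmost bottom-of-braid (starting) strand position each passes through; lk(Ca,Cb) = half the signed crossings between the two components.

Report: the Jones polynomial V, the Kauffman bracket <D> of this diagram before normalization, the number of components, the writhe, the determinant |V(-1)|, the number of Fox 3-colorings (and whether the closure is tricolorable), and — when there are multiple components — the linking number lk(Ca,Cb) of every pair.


V = 1
<D> = 1 (w = 0)
1 component over 4 crossings, w = 0
3 Fox colorings among 3^4, |V(-1)| = 1: not tricolorable
why: w = 0 (over 4 crossings) is diagram-only; (-A^3)^(0) removes it from V


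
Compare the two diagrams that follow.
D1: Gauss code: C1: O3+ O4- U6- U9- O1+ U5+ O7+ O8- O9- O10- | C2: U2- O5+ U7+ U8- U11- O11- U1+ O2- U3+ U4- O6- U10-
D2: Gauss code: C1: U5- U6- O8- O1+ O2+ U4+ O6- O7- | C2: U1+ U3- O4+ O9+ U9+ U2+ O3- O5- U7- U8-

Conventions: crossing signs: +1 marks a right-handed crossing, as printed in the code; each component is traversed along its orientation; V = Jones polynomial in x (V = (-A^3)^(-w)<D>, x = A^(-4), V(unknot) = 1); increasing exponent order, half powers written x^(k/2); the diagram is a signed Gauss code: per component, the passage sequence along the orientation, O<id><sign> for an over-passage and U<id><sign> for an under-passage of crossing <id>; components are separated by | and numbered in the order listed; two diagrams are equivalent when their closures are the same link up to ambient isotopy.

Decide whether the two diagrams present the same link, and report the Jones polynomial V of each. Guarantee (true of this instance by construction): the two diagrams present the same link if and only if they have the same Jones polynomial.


same link: yes
V(D1) = x^(-7/2) - 2x^(-5/2) + x^(-3/2) - 2x^(-1/2) + x^(1/2) - x^(3/2)  [11 crossings, <D> = A^-15 - A^-11 + 2A^-7 - A^-3 + 2A - A^5, w = -3]
D2 (bracket A^-9 - A^-5 + 2A^-1 - A^3 + 2A^7 - A^11; 9 crossings at w = -1): V = x^(-7/2) - 2x^(-5/2) + x^(-3/2) - 2x^(-1/2) + x^(1/2) - x^(3/2)
note: Reidemeister moves carry D1 (11 crossings) to D2 (9)


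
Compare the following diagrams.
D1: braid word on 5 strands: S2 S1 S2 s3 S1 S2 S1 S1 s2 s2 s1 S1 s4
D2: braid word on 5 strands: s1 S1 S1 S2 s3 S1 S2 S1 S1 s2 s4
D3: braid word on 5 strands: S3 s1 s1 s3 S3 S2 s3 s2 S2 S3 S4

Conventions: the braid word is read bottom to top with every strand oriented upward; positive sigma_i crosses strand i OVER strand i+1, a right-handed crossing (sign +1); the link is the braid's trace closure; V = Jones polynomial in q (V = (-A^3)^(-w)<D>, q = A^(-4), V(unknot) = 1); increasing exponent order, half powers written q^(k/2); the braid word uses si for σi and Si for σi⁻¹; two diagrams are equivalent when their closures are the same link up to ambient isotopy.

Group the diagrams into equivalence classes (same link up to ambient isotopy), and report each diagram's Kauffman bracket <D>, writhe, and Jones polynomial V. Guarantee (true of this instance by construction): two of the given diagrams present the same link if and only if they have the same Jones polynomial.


grouping into links: {D1, D2} | {D3}
V(D1) = q^(-13/2) - q^(-11/2) + q^(-9/2) - 2q^(-7/2) - q^(-3/2)  (w -3, c 13, <D> = A^-3 + 2A^5 - A^9 + A^13 - A^17)
V(D2) = q^(-13/2) - q^(-11/2) + q^(-9/2) - 2q^(-7/2) - q^(-3/2)  (w -3, c 11, <D> = A^-3 + 2A^5 - A^9 + A^13 - A^17)
D3 (bracket A^-13 + A^-5; 11 crossings at w = -1): V = -q^(1/2) - q^(5/2)
why: 2 values of V(q) split the 3 diagrams


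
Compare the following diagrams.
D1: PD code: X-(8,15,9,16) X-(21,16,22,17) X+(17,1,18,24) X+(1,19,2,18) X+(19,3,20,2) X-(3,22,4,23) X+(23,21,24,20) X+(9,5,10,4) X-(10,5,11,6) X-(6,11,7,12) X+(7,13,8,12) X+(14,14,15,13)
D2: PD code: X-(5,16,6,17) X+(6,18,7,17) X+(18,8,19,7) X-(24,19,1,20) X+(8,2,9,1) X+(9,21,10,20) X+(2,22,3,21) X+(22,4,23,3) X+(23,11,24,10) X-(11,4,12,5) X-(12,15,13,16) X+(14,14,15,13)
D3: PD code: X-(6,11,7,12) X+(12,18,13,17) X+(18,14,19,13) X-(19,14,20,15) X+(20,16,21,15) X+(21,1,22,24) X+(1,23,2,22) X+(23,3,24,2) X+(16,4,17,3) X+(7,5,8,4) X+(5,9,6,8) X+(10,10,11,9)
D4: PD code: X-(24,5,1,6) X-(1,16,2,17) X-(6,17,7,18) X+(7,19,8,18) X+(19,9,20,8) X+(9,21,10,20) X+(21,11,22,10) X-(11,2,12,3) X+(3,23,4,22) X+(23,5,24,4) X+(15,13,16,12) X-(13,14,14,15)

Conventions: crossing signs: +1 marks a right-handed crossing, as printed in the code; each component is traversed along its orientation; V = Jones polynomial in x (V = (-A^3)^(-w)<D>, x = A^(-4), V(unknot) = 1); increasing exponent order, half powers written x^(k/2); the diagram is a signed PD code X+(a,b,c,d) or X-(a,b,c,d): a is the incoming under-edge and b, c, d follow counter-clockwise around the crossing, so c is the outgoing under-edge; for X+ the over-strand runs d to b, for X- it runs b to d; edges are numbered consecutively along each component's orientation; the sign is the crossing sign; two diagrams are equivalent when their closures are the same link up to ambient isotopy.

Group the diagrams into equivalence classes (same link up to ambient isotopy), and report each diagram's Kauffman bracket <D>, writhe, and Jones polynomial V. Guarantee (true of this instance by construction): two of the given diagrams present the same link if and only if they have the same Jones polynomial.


classes: {D1, D4} | {D2} | {D3}
V(D1) = x^-1 - 1 + 2x - 2x^2 + 2x^3 - 2x^4 + x^5  [12 crossings, <D> = A^-14 - 2A^-10 + 2A^-6 - 2A^-2 + 2A^2 - A^6 + A^10, w = +2]
D2 (bracket -A^-4 + 1 + A^8; 12 crossings at w = +4): V = x + x^3 - x^4
V(D3) = x^2 + 2x^4 - 2x^5 + x^6 - 2x^7 + x^8  [12 crossings, <D> = A^-8 - 2A^-4 + 1 - 2A^4 + 2A^8 + A^16, w = +8]
V(D4) = x^-1 - 1 + 2x - 2x^2 + 2x^3 - 2x^4 + x^5  (w +2, c 12, <D> = A^-14 - 2A^-10 + 2A^-6 - 2A^-2 + 2A^2 - A^6 + A^10)
note: 3 values of V(x) split the 4 diagrams


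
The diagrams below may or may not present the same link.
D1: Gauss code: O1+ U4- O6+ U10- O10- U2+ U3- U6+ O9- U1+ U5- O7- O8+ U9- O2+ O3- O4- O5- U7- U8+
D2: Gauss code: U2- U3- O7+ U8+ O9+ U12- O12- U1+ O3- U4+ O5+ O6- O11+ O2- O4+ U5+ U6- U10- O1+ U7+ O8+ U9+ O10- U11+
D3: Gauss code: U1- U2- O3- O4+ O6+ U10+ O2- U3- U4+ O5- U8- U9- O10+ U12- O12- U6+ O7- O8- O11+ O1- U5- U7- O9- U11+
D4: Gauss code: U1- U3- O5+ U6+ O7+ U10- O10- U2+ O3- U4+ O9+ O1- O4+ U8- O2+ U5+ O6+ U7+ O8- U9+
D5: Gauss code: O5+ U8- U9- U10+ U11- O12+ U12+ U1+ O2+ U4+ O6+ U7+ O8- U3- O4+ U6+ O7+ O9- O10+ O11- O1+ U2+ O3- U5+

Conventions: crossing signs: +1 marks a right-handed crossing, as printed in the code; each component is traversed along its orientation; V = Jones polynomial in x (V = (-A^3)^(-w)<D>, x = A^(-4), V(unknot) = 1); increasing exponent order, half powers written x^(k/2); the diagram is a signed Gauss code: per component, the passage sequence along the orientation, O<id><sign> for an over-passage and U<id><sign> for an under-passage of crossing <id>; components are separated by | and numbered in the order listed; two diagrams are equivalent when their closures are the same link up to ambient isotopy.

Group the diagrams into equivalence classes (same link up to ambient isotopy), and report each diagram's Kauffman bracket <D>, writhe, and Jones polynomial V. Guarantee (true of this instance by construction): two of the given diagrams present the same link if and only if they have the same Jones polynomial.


equivalence classes: {D1} | {D2, D4, D5} | {D3}
D1 (bracket A^-6; 10 crossings at w = -2): V = 1
V(D2) = x^-1 - 1 + 2x - 2x^2 + 2x^3 - 2x^4 + x^5  (w +2, c 12, <D> = A^-14 - 2A^-10 + 2A^-6 - 2A^-2 + 2A^2 - A^6 + A^10)
V(D3) = x^-5 - 2x^-4 + 2x^-3 - 2x^-2 + 2x^-1 - 1 + x  [12 crossings, <D> = A^-16 - A^-12 + 2A^-8 - 2A^-4 + 2 - 2A^4 + A^8, w = -4]
V(D4) = x^-1 - 1 + 2x - 2x^2 + 2x^3 - 2x^4 + x^5  (w +2, c 10, <D> = A^-14 - 2A^-10 + 2A^-6 - 2A^-2 + 2A^2 - A^6 + A^10)
V(D5) = x^-1 - 1 + 2x - 2x^2 + 2x^3 - 2x^4 + x^5  (w +4, c 12, <D> = A^-8 - 2A^-4 + 2 - 2A^4 + 2A^8 - A^12 + A^16)
key observation: V(x) takes 3 values over 5 diagrams, fixing the grouping


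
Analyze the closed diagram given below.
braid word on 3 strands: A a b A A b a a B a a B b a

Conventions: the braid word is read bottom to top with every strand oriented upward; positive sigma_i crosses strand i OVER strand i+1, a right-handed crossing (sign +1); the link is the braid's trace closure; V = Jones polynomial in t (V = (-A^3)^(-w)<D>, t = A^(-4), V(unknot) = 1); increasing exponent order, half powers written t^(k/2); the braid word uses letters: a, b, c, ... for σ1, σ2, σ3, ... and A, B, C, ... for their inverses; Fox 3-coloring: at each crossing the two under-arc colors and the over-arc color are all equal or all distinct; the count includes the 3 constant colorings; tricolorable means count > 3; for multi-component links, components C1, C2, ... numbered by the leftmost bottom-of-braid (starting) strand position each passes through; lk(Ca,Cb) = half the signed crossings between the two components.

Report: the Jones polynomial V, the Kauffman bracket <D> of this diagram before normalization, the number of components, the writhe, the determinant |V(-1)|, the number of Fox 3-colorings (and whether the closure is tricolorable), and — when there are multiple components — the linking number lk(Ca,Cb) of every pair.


Jones polynomial: V(t) = -1 + 3t - 3t^2 + 5t^3 - 5t^4 + 4t^5 - 3t^6 + 2t^7 - t^8
<D> = -A^-20 + 2A^-16 - 3A^-12 + 4A^-8 - 5A^-4 + 5 - 3A^4 + 3A^8 - A^12; writhe +4
components 1, writhe +4 (14 crossings)
3-colorings: 9 of 3^14, det 27 — tricolorable
note: w = +4 shifts under R1 moves; the (-A^3)^(-4) factor cancels that in V


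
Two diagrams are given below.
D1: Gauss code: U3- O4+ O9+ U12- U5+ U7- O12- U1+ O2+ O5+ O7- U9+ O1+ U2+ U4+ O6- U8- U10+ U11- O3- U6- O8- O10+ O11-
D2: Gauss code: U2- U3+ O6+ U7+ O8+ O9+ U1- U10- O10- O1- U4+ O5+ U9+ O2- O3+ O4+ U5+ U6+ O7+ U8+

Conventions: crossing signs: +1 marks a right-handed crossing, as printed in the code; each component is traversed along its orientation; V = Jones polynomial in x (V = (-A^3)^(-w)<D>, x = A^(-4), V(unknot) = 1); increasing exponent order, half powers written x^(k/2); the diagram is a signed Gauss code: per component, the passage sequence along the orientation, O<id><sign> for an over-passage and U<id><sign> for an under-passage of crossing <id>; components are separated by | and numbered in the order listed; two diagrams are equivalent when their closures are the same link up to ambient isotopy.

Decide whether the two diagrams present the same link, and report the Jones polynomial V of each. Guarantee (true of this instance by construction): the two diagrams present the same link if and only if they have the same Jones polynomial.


equivalent: no
D1 (bracket -A^-12 + A^-8 - A^-4 + 3 - A^4 + A^8 - A^12; 12 crossings at w = 0): V = -x^-3 + x^-2 - x^-1 + 3 - x + x^2 - x^3
V(D2) = x^2 + 2x^4 - 2x^5 + x^6 - 2x^7 + x^8  [10 crossings, <D> = A^-20 - 2A^-16 + A^-12 - 2A^-8 + 2A^-4 + A^4, w = +4]
observation: comparing 2 Jones polynomials yields 2 groups


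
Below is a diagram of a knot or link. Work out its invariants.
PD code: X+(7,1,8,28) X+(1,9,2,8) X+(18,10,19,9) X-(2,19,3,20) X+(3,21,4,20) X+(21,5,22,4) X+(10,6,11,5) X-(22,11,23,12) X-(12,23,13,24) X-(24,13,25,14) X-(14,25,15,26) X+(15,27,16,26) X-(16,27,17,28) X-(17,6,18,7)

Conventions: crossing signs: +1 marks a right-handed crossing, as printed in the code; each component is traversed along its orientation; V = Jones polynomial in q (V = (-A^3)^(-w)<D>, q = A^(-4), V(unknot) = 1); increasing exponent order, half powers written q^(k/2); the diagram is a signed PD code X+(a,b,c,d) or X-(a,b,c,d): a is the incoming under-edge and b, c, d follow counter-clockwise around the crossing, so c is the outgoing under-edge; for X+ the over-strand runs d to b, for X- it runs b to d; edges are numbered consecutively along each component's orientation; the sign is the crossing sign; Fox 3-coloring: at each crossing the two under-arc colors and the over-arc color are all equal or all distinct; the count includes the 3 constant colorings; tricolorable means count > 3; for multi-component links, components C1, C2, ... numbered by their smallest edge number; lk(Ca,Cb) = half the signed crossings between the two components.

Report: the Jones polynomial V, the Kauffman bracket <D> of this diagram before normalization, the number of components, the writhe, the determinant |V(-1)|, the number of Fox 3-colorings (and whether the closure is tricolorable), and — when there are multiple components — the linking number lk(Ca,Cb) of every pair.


Jones polynomial: V(q) = -q^-3 + q^-2 - q^-1 + 3 - q + q^2 - q^3
<D> = -A^-12 + A^-8 - A^-4 + 3 - A^4 + A^8 - A^12; writhe 0
components 1, writhe 0 (14 crossings)
3-colorings: 27 of 3^14, det 9 — tricolorable
note: V spans 6 powers of q: at least 6 crossings in any diagram


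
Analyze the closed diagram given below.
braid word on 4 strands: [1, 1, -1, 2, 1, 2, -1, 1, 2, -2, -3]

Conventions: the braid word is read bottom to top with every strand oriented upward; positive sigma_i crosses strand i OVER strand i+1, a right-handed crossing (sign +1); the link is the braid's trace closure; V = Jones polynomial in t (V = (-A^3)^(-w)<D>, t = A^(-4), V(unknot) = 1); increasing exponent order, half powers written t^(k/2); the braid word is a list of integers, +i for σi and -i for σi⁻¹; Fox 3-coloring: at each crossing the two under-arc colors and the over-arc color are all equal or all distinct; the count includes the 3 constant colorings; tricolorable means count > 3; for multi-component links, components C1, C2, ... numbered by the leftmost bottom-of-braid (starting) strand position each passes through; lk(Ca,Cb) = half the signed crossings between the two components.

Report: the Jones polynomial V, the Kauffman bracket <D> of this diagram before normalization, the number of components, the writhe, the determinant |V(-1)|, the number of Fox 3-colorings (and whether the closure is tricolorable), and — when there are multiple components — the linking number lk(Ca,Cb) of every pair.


Jones polynomial: V(t) = t + t^3 - t^4
<D> = A^-7 - A^-3 - A^5; writhe +3
components 1, writhe +3 (11 crossings)
3-colorings: 9 of 3^11, det 3 — tricolorable
note: the span of V is 3, forcing >= 3 crossings in any diagram
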